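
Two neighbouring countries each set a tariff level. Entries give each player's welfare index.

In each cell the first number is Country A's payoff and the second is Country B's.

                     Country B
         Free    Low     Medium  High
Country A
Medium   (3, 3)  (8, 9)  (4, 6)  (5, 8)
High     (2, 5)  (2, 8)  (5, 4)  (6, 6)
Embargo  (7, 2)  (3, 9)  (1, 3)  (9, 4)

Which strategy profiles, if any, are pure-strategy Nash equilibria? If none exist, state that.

Check each profile: it is a Nash equilibrium iff no player can strictly gain by switching unilaterally.
(Medium, Free): Country A can switch to Embargo (3 → 7). Not NE.
(Medium, Low): Country A gets 8, best alternative 3; Country B gets 9, best alternative 8. No profitable deviation — NE.
(Medium, Medium): Country A can switch to High (4 → 5). Not NE.
(Medium, High): Country A can switch to High (5 → 6). Not NE.
(High, Free): Country A can switch to Medium (2 → 3). Not NE.
(High, Low): Country A can switch to Medium (2 → 8). Not NE.
(High, Medium): Country B can switch to Free (4 → 5). Not NE.
(High, High): Country A can switch to Embargo (6 → 9). Not NE.
(Embargo, Free): Country B can switch to Low (2 → 9). Not NE.
(Embargo, Low): Country A can switch to Medium (3 → 8). Not NE.
(Embargo, Medium): Country A can switch to Medium (1 → 4). Not NE.
(The remaining 1 profile has a profitable deviation by the same check.)

The unique pure-strategy Nash equilibrium is (Medium, Low).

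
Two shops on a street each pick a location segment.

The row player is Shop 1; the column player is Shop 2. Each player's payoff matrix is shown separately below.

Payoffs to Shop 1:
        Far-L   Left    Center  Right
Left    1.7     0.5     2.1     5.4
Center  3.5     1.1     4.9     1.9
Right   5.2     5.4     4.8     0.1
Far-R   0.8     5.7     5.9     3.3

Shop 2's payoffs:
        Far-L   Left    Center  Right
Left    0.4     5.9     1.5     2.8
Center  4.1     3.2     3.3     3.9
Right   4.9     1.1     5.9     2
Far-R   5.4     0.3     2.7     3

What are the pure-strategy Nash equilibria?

Mark each player's best response to every combination of opponents' strategies; a profile where every player is best-responding is a pure Nash equilibrium.
Shop 1 against Far-L: payoffs 1.7, 3.5, 5.2, 0.8 → best response Right.
Shop 1 against Left: payoffs 0.5, 1.1, 5.4, 5.7 → best response Far-R.
Shop 1 against Center: payoffs 2.1, 4.9, 4.8, 5.9 → best response Far-R.
Shop 1 against Right: payoffs 5.4, 1.9, 0.1, 3.3 → best response Left.
Shop 2 against Left: payoffs 0.4, 5.9, 1.5, 2.8 → best response Left.
Shop 2 against Center: payoffs 4.1, 3.2, 3.3, 3.9 → best response Far-L.
Shop 2 against Right: payoffs 4.9, 1.1, 5.9, 2 → best response Center.
Shop 2 against Far-R: payoffs 5.4, 0.3, 2.7, 3 → best response Far-L.
No profile is a mutual best response for all players.

There is no pure-strategy Nash equilibrium.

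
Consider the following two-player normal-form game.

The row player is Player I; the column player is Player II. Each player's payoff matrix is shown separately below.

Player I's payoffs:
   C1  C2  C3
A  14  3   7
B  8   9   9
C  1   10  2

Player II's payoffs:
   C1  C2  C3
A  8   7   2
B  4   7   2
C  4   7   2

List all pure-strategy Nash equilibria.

The pure Nash equilibria are (A, C1); (C, C2).

(A, C1): Player I gets 14, best alternative 8; Player II gets 8, best alternative 7. No profitable deviation — NE.
(A, C2): Player I can switch to B (3 → 9). Not NE.
(A, C3): Player I can switch to B (7 → 9). Not NE.
(B, C1): Player I can switch to A (8 → 14). Not NE.
(B, C2): Player I can switch to C (9 → 10). Not NE.
(B, C3): Player II can switch to C1 (2 → 4). Not NE.
(C, C1): Player I can switch to A (1 → 14). Not NE.
(C, C2): Player I gets 10, best alternative 9; Player II gets 7, best alternative 4. No profitable deviation — NE.
(C, C3): Player I can switch to A (2 → 7). Not NE.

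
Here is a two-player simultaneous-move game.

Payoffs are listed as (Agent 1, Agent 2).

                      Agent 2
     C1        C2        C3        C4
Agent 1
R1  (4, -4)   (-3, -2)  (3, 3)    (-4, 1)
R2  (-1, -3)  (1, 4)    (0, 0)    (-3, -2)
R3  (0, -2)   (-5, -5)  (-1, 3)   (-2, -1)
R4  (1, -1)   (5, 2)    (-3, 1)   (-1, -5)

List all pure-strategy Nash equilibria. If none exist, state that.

(R1, C1): Agent 2 can switch to C2 (-4 → -2). Not NE.
(R1, C2): Agent 1 can switch to R2 (-3 → 1). Not NE.
(R1, C3): Agent 1 gets 3, best alternative 0; Agent 2 gets 3, best alternative 1. No profitable deviation — NE.
(R1, C4): Agent 1 can switch to R2 (-4 → -3). Not NE.
(R2, C1): Agent 1 can switch to R1 (-1 → 4). Not NE.
(R2, C2): Agent 1 can switch to R4 (1 → 5). Not NE.
(R2, C3): Agent 1 can switch to R1 (0 → 3). Not NE.
(R2, C4): Agent 1 can switch to R3 (-3 → -2). Not NE.
(R3, C1): Agent 1 can switch to R1 (0 → 4). Not NE.
(R3, C2): Agent 1 can switch to R1 (-5 → -3). Not NE.
(R3, C3): Agent 1 can switch to R1 (-1 → 3). Not NE.
(R4, C2): Agent 1 gets 5, best alternative 1; Agent 2 gets 2, best alternative 1. No profitable deviation — NE.
(The remaining 4 profiles each have a profitable deviation by the same check.)

(R1, C3); (R4, C2)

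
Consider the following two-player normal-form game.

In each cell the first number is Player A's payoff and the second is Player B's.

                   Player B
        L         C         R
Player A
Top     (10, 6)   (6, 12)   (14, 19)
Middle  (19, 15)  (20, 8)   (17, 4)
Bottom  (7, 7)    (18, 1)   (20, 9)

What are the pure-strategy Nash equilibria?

(Top, L): Player A can switch to Middle (10 → 19). Not NE.
(Top, C): Player A can switch to Middle (6 → 20). Not NE.
(Top, R): Player A can switch to Middle (14 → 17). Not NE.
(Middle, L): Player A gets 19, best alternative 10; Player B gets 15, best alternative 8. No profitable deviation — NE.
(Middle, C): Player B can switch to L (8 → 15). Not NE.
(Middle, R): Player A can switch to Bottom (17 → 20). Not NE.
(Bottom, L): Player A can switch to Top (7 → 10). Not NE.
(Bottom, C): Player A can switch to Middle (18 → 20). Not NE.
(Bottom, R): Player A gets 20, best alternative 17; Player B gets 9, best alternative 7. No profitable deviation — NE.

Pure-strategy Nash equilibria: (Middle, L); (Bottom, R)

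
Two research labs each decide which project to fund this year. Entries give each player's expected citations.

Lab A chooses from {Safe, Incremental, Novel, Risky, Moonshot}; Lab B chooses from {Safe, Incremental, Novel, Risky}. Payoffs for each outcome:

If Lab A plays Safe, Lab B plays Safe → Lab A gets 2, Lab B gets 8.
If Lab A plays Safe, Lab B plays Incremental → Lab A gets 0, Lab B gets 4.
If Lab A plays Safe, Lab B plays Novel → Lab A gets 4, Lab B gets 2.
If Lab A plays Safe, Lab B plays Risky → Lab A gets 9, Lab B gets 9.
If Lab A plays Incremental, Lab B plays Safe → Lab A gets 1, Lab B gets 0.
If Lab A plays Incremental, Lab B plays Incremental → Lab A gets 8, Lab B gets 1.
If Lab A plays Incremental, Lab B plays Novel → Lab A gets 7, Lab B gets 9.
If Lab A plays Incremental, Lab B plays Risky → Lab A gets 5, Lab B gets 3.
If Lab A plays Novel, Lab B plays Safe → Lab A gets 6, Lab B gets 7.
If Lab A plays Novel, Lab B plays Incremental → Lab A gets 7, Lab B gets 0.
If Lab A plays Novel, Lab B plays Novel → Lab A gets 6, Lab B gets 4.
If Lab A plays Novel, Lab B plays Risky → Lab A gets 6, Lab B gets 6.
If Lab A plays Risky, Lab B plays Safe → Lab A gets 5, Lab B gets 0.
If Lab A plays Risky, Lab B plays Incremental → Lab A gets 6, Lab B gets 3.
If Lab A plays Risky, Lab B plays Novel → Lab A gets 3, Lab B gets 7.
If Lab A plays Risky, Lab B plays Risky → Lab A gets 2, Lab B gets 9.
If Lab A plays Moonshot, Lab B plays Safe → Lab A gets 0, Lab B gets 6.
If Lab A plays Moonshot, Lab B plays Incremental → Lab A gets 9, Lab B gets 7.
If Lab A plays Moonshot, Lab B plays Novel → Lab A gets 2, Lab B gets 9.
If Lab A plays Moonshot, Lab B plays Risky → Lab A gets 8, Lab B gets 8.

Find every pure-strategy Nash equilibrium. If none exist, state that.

Pure-strategy Nash equilibria: (Safe, Risky); (Incremental, Novel); (Novel, Safe)

Mark each player's best response to every combination of opponents' strategies; a profile where every player is best-responding is a pure Nash equilibrium.
Lab A against Safe: payoffs 2, 1, 6, 5, 0 → best response Novel.
Lab A against Incremental: payoffs 0, 8, 7, 6, 9 → best response Moonshot.
Lab A against Novel: payoffs 4, 7, 6, 3, 2 → best response Incremental.
Lab A against Risky: payoffs 9, 5, 6, 2, 8 → best response Safe.
Lab B against Safe: payoffs 8, 4, 2, 9 → best response Risky.
Lab B against Incremental: payoffs 0, 1, 9, 3 → best response Novel.
Lab B against Novel: payoffs 7, 0, 4, 6 → best response Safe.
Lab B against Risky: payoffs 0, 3, 7, 9 → best response Risky.
Lab B against Moonshot: payoffs 6, 7, 9, 8 → best response Novel.
Mutual best responses: (Safe, Risky); (Incremental, Novel); (Novel, Safe).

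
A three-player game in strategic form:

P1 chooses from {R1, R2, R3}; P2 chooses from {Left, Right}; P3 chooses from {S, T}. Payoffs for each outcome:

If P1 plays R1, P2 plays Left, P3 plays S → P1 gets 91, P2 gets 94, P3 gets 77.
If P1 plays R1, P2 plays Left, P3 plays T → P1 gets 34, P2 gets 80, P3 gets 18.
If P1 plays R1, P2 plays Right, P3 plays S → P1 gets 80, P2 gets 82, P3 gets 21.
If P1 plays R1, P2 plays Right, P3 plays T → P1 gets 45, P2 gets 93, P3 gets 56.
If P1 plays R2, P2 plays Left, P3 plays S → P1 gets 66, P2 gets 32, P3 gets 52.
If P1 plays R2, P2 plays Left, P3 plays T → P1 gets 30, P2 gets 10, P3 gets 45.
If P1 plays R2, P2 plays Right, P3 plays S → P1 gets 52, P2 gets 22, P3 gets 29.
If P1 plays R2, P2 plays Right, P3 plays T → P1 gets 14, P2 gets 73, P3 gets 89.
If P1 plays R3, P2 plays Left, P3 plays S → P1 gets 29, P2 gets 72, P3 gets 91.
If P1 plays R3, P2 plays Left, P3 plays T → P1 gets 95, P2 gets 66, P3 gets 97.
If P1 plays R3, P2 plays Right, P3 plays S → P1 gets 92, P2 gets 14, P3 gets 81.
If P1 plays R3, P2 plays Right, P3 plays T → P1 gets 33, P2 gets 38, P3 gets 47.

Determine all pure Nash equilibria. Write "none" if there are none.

(R1, Left, S): P1 gets 91, best alternative 66; P2 gets 94, best alternative 82; P3 gets 77, best alternative 18. No profitable deviation — NE.
(R1, Left, T): P1 can switch to R3 (34 → 95). Not NE.
(R1, Right, S): P1 can switch to R3 (80 → 92). Not NE.
(R1, Right, T): P1 gets 45, best alternative 33; P2 gets 93, best alternative 80; P3 gets 56, best alternative 21. No profitable deviation — NE.
(R2, Left, S): P1 can switch to R1 (66 → 91). Not NE.
(R2, Left, T): P1 can switch to R1 (30 → 34). Not NE.
(R2, Right, S): P1 can switch to R1 (52 → 80). Not NE.
(R2, Right, T): P1 can switch to R1 (14 → 45). Not NE.
(R3, Left, S): P1 can switch to R1 (29 → 91). Not NE.
(R3, Left, T): P1 gets 95, best alternative 34; P2 gets 66, best alternative 38; P3 gets 97, best alternative 91. No profitable deviation — NE.
(R3, Right, S): P2 can switch to Left (14 → 72). Not NE.
(R3, Right, T): P1 can switch to R1 (33 → 45). Not NE.

(R1, Left, S); (R1, Right, T); (R3, Left, T)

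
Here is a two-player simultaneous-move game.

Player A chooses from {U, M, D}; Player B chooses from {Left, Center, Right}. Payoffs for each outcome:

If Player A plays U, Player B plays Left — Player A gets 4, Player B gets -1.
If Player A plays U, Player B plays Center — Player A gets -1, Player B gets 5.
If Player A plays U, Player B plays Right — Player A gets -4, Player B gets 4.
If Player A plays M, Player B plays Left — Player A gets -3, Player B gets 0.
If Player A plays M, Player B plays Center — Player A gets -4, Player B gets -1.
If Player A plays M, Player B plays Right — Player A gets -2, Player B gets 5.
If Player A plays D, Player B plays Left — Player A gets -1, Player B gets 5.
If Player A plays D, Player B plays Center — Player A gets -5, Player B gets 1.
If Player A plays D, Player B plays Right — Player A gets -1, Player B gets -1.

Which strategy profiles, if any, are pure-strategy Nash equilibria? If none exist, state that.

Player A against Left: payoffs 4, -3, -1 → best response U.
Player A against Center: payoffs -1, -4, -5 → best response U.
Player A against Right: payoffs -4, -2, -1 → best response D.
Player B against U: payoffs -1, 5, 4 → best response Center.
Player B against M: payoffs 0, -1, 5 → best response Right.
Player B against D: payoffs 5, 1, -1 → best response Left.
Mutual best responses: (U, Center).

Pure NE: (U, Center)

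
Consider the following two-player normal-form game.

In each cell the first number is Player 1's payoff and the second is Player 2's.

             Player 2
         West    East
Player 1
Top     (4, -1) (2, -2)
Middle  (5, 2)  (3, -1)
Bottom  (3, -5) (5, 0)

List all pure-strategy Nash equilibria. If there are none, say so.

For each player, find the best response to each opponent profile; mutual best responses are the pure NE.
Player 1 against West: payoffs 4, 5, 3 → best response Middle.
Player 1 against East: payoffs 2, 3, 5 → best response Bottom.
Player 2 against Top: payoffs -1, -2 → best response West.
Player 2 against Middle: payoffs 2, -1 → best response West.
Player 2 against Bottom: payoffs -5, 0 → best response East.
Mutual best responses: (Middle, West); (Bottom, East).

The pure Nash equilibria are (Middle, West), (Bottom, East).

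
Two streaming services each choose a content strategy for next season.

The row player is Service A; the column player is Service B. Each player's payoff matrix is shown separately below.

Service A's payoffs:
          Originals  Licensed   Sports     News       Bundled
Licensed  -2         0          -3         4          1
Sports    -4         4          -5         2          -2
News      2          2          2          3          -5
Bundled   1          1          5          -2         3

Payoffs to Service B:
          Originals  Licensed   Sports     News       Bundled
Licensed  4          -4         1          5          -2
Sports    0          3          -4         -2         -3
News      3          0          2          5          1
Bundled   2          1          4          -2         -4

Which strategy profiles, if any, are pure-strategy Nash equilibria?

For each strategy profile, look for a profitable unilateral deviation.
(Licensed, Originals): Service A can switch to News (-2 → 2). Not NE.
(Licensed, Licensed): Service A can switch to Sports (0 → 4). Not NE.
(Licensed, Sports): Service A can switch to News (-3 → 2). Not NE.
(Licensed, News): Service A gets 4, best alternative 3; Service B gets 5, best alternative 4. No profitable deviation — NE.
(Licensed, Bundled): Service A can switch to Bundled (1 → 3). Not NE.
(Sports, Originals): Service A can switch to Licensed (-4 → -2). Not NE.
(Sports, Licensed): Service A gets 4, best alternative 2; Service B gets 3, best alternative 0. No profitable deviation — NE.
(Sports, Sports): Service A can switch to Licensed (-5 → -3). Not NE.
(Bundled, Sports): Service A gets 5, best alternative 2; Service B gets 4, best alternative 2. No profitable deviation — NE.
(The remaining 11 profiles each have a profitable deviation by the same check.)

The pure Nash equilibria are (Licensed, News) and (Sports, Licensed) and (Bundled, Sports).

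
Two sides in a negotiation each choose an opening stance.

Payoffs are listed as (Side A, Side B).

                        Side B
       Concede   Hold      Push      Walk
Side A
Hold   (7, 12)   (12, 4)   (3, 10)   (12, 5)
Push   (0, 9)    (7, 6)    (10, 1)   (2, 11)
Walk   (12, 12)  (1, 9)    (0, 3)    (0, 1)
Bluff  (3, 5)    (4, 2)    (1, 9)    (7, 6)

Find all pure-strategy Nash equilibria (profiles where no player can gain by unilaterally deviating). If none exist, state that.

The unique pure-strategy Nash equilibrium is (Walk, Concede).

Mark each player's best response to every combination of opponents' strategies; a profile where every player is best-responding is a pure Nash equilibrium.
Side A against Concede: payoffs 7, 0, 12, 3 → best response Walk.
Side A against Hold: payoffs 12, 7, 1, 4 → best response Hold.
Side A against Push: payoffs 3, 10, 0, 1 → best response Push.
Side A against Walk: payoffs 12, 2, 0, 7 → best response Hold.
Side B against Hold: payoffs 12, 4, 10, 5 → best response Concede.
Side B against Push: payoffs 9, 6, 1, 11 → best response Walk.
Side B against Walk: payoffs 12, 9, 3, 1 → best response Concede.
Side B against Bluff: payoffs 5, 2, 9, 6 → best response Push.
Mutual best responses: (Walk, Concede).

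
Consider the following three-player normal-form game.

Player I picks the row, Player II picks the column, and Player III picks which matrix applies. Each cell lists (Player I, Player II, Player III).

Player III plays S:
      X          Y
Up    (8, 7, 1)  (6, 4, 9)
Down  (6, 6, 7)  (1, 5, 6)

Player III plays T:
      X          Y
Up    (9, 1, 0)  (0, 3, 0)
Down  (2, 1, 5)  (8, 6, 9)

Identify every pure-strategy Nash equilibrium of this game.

Mark each player's best response to every combination of opponents' strategies; a profile where every player is best-responding is a pure Nash equilibrium.
Player I against (X, S): payoffs 8, 6 → best response Up.
Player I against (X, T): payoffs 9, 2 → best response Up.
Player I against (Y, S): payoffs 6, 1 → best response Up.
Player I against (Y, T): payoffs 0, 8 → best response Down.
Player II against (Up, S): payoffs 7, 4 → best response X.
Player II against (Up, T): payoffs 1, 3 → best response Y.
Player II against (Down, S): payoffs 6, 5 → best response X.
Player II against (Down, T): payoffs 1, 6 → best response Y.
Player III against (Up, X): payoffs 1, 0 → best response S.
Player III against (Up, Y): payoffs 9, 0 → best response S.
Player III against (Down, X): payoffs 7, 5 → best response S.
Player III against (Down, Y): payoffs 6, 9 → best response T.
Mutual best responses: (Up, X, S); (Down, Y, T).

Pure-strategy Nash equilibria: (Up, X, S); (Down, Y, T)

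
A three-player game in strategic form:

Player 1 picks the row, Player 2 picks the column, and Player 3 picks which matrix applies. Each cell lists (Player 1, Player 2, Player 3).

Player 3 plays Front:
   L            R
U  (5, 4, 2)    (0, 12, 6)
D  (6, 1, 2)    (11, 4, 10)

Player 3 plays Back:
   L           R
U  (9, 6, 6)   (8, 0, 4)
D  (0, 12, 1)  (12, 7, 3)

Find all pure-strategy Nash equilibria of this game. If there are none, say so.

Pure-strategy Nash equilibria: (U, L, Back), (D, R, Front)

(U, L, Front): Player 1 can switch to D (5 → 6). Not NE.
(U, L, Back): Player 1 gets 9, best alternative 0; Player 2 gets 6, best alternative 0; Player 3 gets 6, best alternative 2. No profitable deviation — NE.
(U, R, Front): Player 1 can switch to D (0 → 11). Not NE.
(U, R, Back): Player 1 can switch to D (8 → 12). Not NE.
(D, L, Front): Player 2 can switch to R (1 → 4). Not NE.
(D, L, Back): Player 1 can switch to U (0 → 9). Not NE.
(D, R, Front): Player 1 gets 11, best alternative 0; Player 2 gets 4, best alternative 1; Player 3 gets 10, best alternative 3. No profitable deviation — NE.
(D, R, Back): Player 2 can switch to L (7 → 12). Not NE.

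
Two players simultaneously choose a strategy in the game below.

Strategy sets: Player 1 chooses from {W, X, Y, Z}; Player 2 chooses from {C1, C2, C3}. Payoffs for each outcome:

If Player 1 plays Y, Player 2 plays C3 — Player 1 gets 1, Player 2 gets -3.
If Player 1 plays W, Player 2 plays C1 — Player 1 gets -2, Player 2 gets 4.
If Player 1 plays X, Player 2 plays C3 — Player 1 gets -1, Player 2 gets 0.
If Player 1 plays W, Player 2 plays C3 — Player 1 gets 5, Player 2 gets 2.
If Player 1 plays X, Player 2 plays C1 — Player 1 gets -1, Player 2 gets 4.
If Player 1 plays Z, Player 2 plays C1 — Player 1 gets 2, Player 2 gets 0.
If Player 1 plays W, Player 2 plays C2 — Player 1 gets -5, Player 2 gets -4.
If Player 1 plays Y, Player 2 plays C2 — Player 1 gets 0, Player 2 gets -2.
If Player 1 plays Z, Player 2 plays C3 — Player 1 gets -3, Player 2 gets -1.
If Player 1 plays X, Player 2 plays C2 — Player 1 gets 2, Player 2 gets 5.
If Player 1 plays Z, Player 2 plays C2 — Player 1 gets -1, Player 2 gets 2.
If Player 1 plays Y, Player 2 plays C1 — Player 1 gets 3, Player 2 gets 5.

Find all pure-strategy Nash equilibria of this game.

Pure-strategy Nash equilibria: (X, C2), (Y, C1)

Player 1 against C1: payoffs -2, -1, 3, 2 → best response Y.
Player 1 against C2: payoffs -5, 2, 0, -1 → best response X.
Player 1 against C3: payoffs 5, -1, 1, -3 → best response W.
Player 2 against W: payoffs 4, -4, 2 → best response C1.
Player 2 against X: payoffs 4, 5, 0 → best response C2.
Player 2 against Y: payoffs 5, -2, -3 → best response C1.
Player 2 against Z: payoffs 0, 2, -1 → best response C2.
Mutual best responses: (X, C2); (Y, C1).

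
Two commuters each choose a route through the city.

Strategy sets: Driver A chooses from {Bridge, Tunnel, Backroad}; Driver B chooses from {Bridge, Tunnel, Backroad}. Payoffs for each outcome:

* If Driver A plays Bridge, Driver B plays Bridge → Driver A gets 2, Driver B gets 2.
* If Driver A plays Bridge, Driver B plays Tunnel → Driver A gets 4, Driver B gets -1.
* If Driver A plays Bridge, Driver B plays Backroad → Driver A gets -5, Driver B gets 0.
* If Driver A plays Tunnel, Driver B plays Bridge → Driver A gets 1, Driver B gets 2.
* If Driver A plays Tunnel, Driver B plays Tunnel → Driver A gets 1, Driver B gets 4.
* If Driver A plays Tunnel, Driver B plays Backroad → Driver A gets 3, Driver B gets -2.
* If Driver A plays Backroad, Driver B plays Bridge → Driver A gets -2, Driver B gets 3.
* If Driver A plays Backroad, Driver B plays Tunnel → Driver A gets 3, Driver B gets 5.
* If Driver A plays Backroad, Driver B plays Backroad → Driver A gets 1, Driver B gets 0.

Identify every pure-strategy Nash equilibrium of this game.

(Bridge, Bridge): Driver A gets 2, best alternative 1; Driver B gets 2, best alternative 0. No profitable deviation — NE.
(Bridge, Tunnel): Driver B can switch to Bridge (-1 → 2). Not NE.
(Bridge, Backroad): Driver A can switch to Tunnel (-5 → 3). Not NE.
(Tunnel, Bridge): Driver A can switch to Bridge (1 → 2). Not NE.
(Tunnel, Tunnel): Driver A can switch to Bridge (1 → 4). Not NE.
(Tunnel, Backroad): Driver B can switch to Bridge (-2 → 2). Not NE.
(Backroad, Bridge): Driver A can switch to Bridge (-2 → 2). Not NE.
(Backroad, Tunnel): Driver A can switch to Bridge (3 → 4). Not NE.
(Backroad, Backroad): Driver A can switch to Tunnel (1 → 3). Not NE.

(Bridge, Bridge)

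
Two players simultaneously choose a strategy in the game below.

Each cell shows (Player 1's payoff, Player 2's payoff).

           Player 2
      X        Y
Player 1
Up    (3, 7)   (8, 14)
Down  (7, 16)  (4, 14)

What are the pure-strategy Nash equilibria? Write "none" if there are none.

The pure Nash equilibria are (Up, Y), (Down, X).

For each player, find the best response to each opponent profile; mutual best responses are the pure NE.
Player 1 against X: payoffs 3, 7 → best response Down.
Player 1 against Y: payoffs 8, 4 → best response Up.
Player 2 against Up: payoffs 7, 14 → best response Y.
Player 2 against Down: payoffs 16, 14 → best response X.
Mutual best responses: (Up, Y); (Down, X).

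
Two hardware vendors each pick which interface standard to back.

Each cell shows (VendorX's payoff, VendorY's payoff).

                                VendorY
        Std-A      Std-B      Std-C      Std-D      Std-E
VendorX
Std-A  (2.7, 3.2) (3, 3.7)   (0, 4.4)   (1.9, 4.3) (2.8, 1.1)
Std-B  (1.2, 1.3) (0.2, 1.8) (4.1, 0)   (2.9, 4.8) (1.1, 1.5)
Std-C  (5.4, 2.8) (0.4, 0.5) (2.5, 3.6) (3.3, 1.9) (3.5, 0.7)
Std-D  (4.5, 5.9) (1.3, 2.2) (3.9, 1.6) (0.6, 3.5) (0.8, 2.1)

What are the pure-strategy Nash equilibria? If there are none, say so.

Check each profile: it is a Nash equilibrium iff no player can strictly gain by switching unilaterally.
(Std-A, Std-A): VendorX can switch to Std-C (2.7 → 5.4). Not NE.
(Std-A, Std-B): VendorY can switch to Std-C (3.7 → 4.4). Not NE.
(Std-A, Std-C): VendorX can switch to Std-B (0 → 4.1). Not NE.
(Std-A, Std-D): VendorX can switch to Std-B (1.9 → 2.9). Not NE.
(Std-A, Std-E): VendorX can switch to Std-C (2.8 → 3.5). Not NE.
(Std-B, Std-A): VendorX can switch to Std-A (1.2 → 2.7). Not NE.
(Std-B, Std-B): VendorX can switch to Std-A (0.2 → 3). Not NE.
(Std-B, Std-C): VendorY can switch to Std-A (0 → 1.3). Not NE.
(Std-B, Std-D): VendorX can switch to Std-C (2.9 → 3.3). Not NE.
(Std-B, Std-E): VendorX can switch to Std-A (1.1 → 2.8). Not NE.
(Std-C, Std-A): VendorY can switch to Std-C (2.8 → 3.6). Not NE.
(Std-C, Std-B): VendorX can switch to Std-A (0.4 → 3). Not NE.
(The remaining 8 profiles each have a profitable deviation by the same check.)

No pure-strategy Nash equilibrium.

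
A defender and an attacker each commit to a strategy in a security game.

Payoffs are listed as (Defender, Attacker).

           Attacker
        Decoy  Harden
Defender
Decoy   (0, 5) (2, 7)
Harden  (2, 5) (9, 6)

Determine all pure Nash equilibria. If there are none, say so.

The unique pure-strategy Nash equilibrium is (Harden, Harden).

Mark each player's best response to every combination of opponents' strategies; a profile where every player is best-responding is a pure Nash equilibrium.
Defender against Decoy: payoffs 0, 2 → best response Harden.
Defender against Harden: payoffs 2, 9 → best response Harden.
Attacker against Decoy: payoffs 5, 7 → best response Harden.
Attacker against Harden: payoffs 5, 6 → best response Harden.
Mutual best responses: (Harden, Harden).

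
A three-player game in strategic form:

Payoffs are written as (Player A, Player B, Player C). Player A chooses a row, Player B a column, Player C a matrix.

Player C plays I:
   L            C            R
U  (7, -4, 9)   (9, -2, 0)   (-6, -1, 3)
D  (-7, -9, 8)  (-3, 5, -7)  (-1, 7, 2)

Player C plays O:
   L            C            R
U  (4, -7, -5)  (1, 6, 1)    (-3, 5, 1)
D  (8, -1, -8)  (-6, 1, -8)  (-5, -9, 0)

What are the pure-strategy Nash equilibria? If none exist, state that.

(U, C, O); (D, R, I)

For each strategy profile, look for a profitable unilateral deviation.
(U, L, I): Player B can switch to C (-4 → -2). Not NE.
(U, L, O): Player A can switch to D (4 → 8). Not NE.
(U, C, I): Player B can switch to R (-2 → -1). Not NE.
(U, C, O): Player A gets 1, best alternative -6; Player B gets 6, best alternative 5; Player C gets 1, best alternative 0. No profitable deviation — NE.
(U, R, I): Player A can switch to D (-6 → -1). Not NE.
(U, R, O): Player B can switch to C (5 → 6). Not NE.
(D, L, I): Player A can switch to U (-7 → 7). Not NE.
(D, L, O): Player B can switch to C (-1 → 1). Not NE.
(D, C, I): Player A can switch to U (-3 → 9). Not NE.
(D, R, I): Player A gets -1, best alternative -6; Player B gets 7, best alternative 5; Player C gets 2, best alternative 0. No profitable deviation — NE.
(The remaining 2 profiles each have a profitable deviation by the same check.)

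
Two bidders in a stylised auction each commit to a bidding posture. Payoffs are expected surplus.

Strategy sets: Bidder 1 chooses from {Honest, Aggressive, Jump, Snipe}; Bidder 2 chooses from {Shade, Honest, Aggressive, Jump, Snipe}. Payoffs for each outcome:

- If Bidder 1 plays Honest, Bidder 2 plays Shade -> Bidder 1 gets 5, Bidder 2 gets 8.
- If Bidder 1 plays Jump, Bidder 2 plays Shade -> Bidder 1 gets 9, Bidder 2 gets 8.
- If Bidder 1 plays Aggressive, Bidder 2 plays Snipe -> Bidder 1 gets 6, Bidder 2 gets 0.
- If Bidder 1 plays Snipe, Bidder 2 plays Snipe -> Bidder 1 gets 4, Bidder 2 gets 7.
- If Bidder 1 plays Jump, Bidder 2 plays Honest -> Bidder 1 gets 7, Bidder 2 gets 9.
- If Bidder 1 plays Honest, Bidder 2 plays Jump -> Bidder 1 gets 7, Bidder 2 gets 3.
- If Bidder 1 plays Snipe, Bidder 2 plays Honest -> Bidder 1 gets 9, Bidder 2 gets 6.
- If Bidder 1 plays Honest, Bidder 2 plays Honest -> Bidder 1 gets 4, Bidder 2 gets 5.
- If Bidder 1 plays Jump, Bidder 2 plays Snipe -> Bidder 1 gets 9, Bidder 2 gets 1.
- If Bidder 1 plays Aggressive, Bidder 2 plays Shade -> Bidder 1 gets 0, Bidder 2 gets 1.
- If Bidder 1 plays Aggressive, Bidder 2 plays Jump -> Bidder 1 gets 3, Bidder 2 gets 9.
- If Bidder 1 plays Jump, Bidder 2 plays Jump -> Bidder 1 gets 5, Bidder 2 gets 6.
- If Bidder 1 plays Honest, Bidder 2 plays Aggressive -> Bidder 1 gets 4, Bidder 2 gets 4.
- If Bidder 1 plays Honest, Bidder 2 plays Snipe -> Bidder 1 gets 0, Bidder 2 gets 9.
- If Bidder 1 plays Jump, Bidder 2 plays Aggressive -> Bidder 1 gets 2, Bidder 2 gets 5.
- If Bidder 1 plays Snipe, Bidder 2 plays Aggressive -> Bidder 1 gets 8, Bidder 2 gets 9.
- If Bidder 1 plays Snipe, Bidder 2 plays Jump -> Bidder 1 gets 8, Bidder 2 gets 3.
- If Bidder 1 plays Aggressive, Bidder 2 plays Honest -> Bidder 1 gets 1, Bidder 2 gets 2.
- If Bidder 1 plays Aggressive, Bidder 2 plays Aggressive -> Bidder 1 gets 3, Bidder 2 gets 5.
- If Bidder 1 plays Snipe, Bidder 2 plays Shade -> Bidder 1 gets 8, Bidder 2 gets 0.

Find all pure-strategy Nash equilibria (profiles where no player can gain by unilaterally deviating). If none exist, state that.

The unique pure-strategy Nash equilibrium is (Snipe, Aggressive).

Mark each player's best response to every combination of opponents' strategies; a profile where every player is best-responding is a pure Nash equilibrium.
Bidder 1 against Shade: payoffs 5, 0, 9, 8 → best response Jump.
Bidder 1 against Honest: payoffs 4, 1, 7, 9 → best response Snipe.
Bidder 1 against Aggressive: payoffs 4, 3, 2, 8 → best response Snipe.
Bidder 1 against Jump: payoffs 7, 3, 5, 8 → best response Snipe.
Bidder 1 against Snipe: payoffs 0, 6, 9, 4 → best response Jump.
Bidder 2 against Honest: payoffs 8, 5, 4, 3, 9 → best response Snipe.
Bidder 2 against Aggressive: payoffs 1, 2, 5, 9, 0 → best response Jump.
Bidder 2 against Jump: payoffs 8, 9, 5, 6, 1 → best response Honest.
Bidder 2 against Snipe: payoffs 0, 6, 9, 3, 7 → best response Aggressive.
Mutual best responses: (Snipe, Aggressive).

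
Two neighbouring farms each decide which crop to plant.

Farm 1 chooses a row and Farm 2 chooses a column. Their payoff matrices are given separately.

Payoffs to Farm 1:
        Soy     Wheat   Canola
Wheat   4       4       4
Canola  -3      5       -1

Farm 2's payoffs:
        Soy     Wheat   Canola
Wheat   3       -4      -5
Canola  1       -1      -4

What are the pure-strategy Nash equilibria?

Pure NE: (Wheat, Soy)

Farm 1 against Soy: payoffs 4, -3 → best response Wheat.
Farm 1 against Wheat: payoffs 4, 5 → best response Canola.
Farm 1 against Canola: payoffs 4, -1 → best response Wheat.
Farm 2 against Wheat: payoffs 3, -4, -5 → best response Soy.
Farm 2 against Canola: payoffs 1, -1, -4 → best response Soy.
Mutual best responses: (Wheat, Soy).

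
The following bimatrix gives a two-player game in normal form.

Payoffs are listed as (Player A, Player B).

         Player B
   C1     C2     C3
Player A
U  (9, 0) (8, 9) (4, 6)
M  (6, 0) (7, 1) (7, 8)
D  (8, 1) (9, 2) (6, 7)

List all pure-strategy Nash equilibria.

(M, C3)

Player A against C1: payoffs 9, 6, 8 → best response U.
Player A against C2: payoffs 8, 7, 9 → best response D.
Player A against C3: payoffs 4, 7, 6 → best response M.
Player B against U: payoffs 0, 9, 6 → best response C2.
Player B against M: payoffs 0, 1, 8 → best response C3.
Player B against D: payoffs 1, 2, 7 → best response C3.
Mutual best responses: (M, C3).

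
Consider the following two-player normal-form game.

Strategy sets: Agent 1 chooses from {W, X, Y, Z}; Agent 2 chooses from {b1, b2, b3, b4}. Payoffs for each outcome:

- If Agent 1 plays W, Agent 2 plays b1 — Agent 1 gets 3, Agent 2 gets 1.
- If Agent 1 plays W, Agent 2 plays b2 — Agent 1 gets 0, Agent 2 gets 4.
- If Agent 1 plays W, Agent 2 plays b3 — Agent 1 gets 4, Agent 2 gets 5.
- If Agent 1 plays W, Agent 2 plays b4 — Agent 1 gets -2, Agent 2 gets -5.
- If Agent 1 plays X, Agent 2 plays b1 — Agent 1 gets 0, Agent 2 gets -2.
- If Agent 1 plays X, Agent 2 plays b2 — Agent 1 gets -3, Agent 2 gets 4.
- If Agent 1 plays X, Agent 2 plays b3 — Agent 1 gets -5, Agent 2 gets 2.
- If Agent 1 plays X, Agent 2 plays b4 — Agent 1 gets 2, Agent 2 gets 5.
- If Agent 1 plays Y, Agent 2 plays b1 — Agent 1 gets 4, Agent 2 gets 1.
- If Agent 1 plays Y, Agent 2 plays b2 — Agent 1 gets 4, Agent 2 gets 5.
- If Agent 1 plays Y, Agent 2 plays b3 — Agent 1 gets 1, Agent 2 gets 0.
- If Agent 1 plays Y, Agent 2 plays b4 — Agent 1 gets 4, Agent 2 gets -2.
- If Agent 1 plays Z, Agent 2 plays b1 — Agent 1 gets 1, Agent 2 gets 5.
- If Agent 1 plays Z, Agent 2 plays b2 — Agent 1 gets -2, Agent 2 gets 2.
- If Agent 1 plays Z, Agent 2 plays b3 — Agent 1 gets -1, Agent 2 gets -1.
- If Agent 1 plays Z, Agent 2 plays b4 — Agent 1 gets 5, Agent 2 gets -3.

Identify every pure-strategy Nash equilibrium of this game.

Pure-strategy Nash equilibria: (W, b3), (Y, b2)

(W, b1): Agent 1 can switch to Y (3 → 4). Not NE.
(W, b2): Agent 1 can switch to Y (0 → 4). Not NE.
(W, b3): Agent 1 gets 4, best alternative 1; Agent 2 gets 5, best alternative 4. No profitable deviation — NE.
(W, b4): Agent 1 can switch to X (-2 → 2). Not NE.
(X, b1): Agent 1 can switch to W (0 → 3). Not NE.
(X, b2): Agent 1 can switch to W (-3 → 0). Not NE.
(X, b3): Agent 1 can switch to W (-5 → 4). Not NE.
(X, b4): Agent 1 can switch to Y (2 → 4). Not NE.
(Y, b1): Agent 2 can switch to b2 (1 → 5). Not NE.
(Y, b2): Agent 1 gets 4, best alternative 0; Agent 2 gets 5, best alternative 1. No profitable deviation — NE.
(Y, b3): Agent 1 can switch to W (1 → 4). Not NE.
(Y, b4): Agent 1 can switch to Z (4 → 5). Not NE.
(The remaining 4 profiles each have a profitable deviation by the same check.)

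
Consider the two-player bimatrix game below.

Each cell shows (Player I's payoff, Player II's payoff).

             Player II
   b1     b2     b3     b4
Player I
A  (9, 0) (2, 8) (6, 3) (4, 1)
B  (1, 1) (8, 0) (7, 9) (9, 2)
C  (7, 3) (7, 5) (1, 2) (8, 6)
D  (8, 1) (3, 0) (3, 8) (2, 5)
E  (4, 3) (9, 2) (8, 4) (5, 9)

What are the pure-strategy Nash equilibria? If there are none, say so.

none

(A, b1): Player II can switch to b2 (0 → 8). Not NE.
(A, b2): Player I can switch to B (2 → 8). Not NE.
(A, b3): Player I can switch to B (6 → 7). Not NE.
(A, b4): Player I can switch to B (4 → 9). Not NE.
(B, b1): Player I can switch to A (1 → 9). Not NE.
(B, b2): Player I can switch to E (8 → 9). Not NE.
(The remaining 14 profiles each have a profitable deviation by the same check.)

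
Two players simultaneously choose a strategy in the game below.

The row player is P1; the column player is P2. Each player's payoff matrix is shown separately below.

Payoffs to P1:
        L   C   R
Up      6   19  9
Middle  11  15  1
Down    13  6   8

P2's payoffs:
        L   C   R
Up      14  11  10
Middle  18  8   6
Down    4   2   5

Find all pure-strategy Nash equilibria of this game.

There is no pure-strategy Nash equilibrium.

For each player, find the best response to each opponent profile; mutual best responses are the pure NE.
P1 against L: payoffs 6, 11, 13 → best response Down.
P1 against C: payoffs 19, 15, 6 → best response Up.
P1 against R: payoffs 9, 1, 8 → best response Up.
P2 against Up: payoffs 14, 11, 10 → best response L.
P2 against Middle: payoffs 18, 8, 6 → best response L.
P2 against Down: payoffs 4, 2, 5 → best response R.
No profile is a mutual best response for all players.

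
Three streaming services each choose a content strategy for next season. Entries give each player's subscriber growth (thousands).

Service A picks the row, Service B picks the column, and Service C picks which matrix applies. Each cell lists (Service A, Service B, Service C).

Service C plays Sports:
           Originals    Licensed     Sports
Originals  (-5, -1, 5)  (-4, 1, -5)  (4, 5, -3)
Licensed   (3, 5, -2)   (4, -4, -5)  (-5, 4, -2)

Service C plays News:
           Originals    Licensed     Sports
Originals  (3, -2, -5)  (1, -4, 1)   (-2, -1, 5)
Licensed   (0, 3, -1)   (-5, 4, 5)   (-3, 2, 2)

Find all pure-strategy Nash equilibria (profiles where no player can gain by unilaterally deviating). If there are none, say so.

Pure NE: (Originals, Sports, News)

For each strategy profile, look for a profitable unilateral deviation.
(Originals, Originals, Sports): Service A can switch to Licensed (-5 → 3). Not NE.
(Originals, Originals, News): Service B can switch to Sports (-2 → -1). Not NE.
(Originals, Licensed, Sports): Service A can switch to Licensed (-4 → 4). Not NE.
(Originals, Licensed, News): Service B can switch to Originals (-4 → -2). Not NE.
(Originals, Sports, Sports): Service C can switch to News (-3 → 5). Not NE.
(Originals, Sports, News): Service A gets -2, best alternative -3; Service B gets -1, best alternative -2; Service C gets 5, best alternative -3. No profitable deviation — NE.
(Licensed, Originals, Sports): Service C can switch to News (-2 → -1). Not NE.
(Licensed, Originals, News): Service A can switch to Originals (0 → 3). Not NE.
(Licensed, Licensed, Sports): Service B can switch to Originals (-4 → 5). Not NE.
(The remaining 3 profiles each have a profitable deviation by the same check.)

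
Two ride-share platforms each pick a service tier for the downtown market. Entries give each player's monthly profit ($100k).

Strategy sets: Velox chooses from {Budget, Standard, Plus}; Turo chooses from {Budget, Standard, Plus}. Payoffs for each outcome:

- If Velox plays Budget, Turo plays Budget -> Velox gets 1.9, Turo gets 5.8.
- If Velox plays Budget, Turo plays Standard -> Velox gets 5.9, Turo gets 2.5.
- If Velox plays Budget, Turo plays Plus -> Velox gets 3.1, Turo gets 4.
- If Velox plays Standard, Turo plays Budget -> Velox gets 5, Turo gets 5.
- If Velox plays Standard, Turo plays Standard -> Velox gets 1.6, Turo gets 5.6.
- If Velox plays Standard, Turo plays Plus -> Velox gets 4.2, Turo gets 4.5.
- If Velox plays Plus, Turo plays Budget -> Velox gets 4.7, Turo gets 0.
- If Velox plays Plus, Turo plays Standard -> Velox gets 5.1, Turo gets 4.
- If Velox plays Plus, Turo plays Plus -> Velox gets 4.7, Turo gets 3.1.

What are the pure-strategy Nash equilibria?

This game has no pure Nash equilibrium.

Velox against Budget: payoffs 1.9, 5, 4.7 → best response Standard.
Velox against Standard: payoffs 5.9, 1.6, 5.1 → best response Budget.
Velox against Plus: payoffs 3.1, 4.2, 4.7 → best response Plus.
Turo against Budget: payoffs 5.8, 2.5, 4 → best response Budget.
Turo against Standard: payoffs 5, 5.6, 4.5 → best response Standard.
Turo against Plus: payoffs 0, 4, 3.1 → best response Standard.
No profile is a mutual best response for all players.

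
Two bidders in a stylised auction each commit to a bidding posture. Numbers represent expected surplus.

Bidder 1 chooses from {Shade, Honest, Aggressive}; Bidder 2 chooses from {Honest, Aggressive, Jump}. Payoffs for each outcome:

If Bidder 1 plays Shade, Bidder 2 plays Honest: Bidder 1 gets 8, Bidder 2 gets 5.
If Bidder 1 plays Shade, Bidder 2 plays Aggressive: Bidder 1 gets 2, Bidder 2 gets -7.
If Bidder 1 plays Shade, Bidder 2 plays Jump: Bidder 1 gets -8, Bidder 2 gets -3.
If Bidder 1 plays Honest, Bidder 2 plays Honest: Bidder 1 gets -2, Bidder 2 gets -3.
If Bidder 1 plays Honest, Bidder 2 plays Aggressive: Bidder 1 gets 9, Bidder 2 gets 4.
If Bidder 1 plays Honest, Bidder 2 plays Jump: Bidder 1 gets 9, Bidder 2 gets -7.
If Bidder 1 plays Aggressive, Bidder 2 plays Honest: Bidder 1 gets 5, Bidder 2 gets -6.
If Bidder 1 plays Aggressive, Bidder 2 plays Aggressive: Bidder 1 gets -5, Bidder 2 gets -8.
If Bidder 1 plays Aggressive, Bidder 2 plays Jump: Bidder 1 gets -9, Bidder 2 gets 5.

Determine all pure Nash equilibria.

The pure Nash equilibria are (Shade, Honest); (Honest, Aggressive).

Mark each player's best response to every combination of opponents' strategies; a profile where every player is best-responding is a pure Nash equilibrium.
Bidder 1 against Honest: payoffs 8, -2, 5 → best response Shade.
Bidder 1 against Aggressive: payoffs 2, 9, -5 → best response Honest.
Bidder 1 against Jump: payoffs -8, 9, -9 → best response Honest.
Bidder 2 against Shade: payoffs 5, -7, -3 → best response Honest.
Bidder 2 against Honest: payoffs -3, 4, -7 → best response Aggressive.
Bidder 2 against Aggressive: payoffs -6, -8, 5 → best response Jump.
Mutual best responses: (Shade, Honest); (Honest, Aggressive).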